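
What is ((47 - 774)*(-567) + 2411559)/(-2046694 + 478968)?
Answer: -1411884/783863 ≈ -1.8012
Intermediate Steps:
((47 - 774)*(-567) + 2411559)/(-2046694 + 478968) = (-727*(-567) + 2411559)/(-1567726) = (412209 + 2411559)*(-1/1567726) = 2823768*(-1/1567726) = -1411884/783863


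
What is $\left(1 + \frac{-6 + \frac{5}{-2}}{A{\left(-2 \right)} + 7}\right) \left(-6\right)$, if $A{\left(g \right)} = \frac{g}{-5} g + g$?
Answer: $\frac{43}{7} \approx 6.1429$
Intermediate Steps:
$A{\left(g \right)} = g - \frac{g^{2}}{5}$ ($A{\left(g \right)} = g \left(- \frac{1}{5}\right) g + g = - \frac{g}{5} g + g = - \frac{g^{2}}{5} + g = g - \frac{g^{2}}{5}$)
$\left(1 + \frac{-6 + \frac{5}{-2}}{A{\left(-2 \right)} + 7}\right) \left(-6\right) = \left(1 + \frac{-6 + \frac{5}{-2}}{\frac{1}{5} \left(-2\right) \left(5 - -2\right) + 7}\right) \left(-6\right) = \left(1 + \frac{-6 + 5 \left(- \frac{1}{2}\right)}{\frac{1}{5} \left(-2\right) \left(5 + 2\right) + 7}\right) \left(-6\right) = \left(1 + \frac{-6 - \frac{5}{2}}{\frac{1}{5} \left(-2\right) 7 + 7}\right) \left(-6\right) = \left(1 - \frac{17}{2 \left(- \frac{14}{5} + 7\right)}\right) \left(-6\right) = \left(1 - \frac{17}{2 \cdot \frac{21}{5}}\right) \left(-6\right) = \left(1 - \frac{85}{42}\right) \left(-6\right) = \left(- \frac{43}{42}\right) \left(-6\right) = \frac{43}{7}$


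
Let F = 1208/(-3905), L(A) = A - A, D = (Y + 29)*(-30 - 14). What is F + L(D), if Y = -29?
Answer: -1208/3905 ≈ -0.30935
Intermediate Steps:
D = 0 (D = (-29 + 29)*(-30 - 14) = 0*(-44) = 0)
L(A) = 0
F = -1208/3905 (F = 1208*(-1/3905) = -1208/3905 ≈ -0.30935)
F + L(D) = -1208/3905 + 0 = -1208/3905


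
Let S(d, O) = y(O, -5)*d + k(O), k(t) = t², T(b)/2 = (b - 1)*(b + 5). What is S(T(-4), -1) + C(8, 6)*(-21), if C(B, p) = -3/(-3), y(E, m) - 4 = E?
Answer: -50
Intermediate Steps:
y(E, m) = 4 + E
C(B, p) = 1 (C(B, p) = -3*(-⅓) = 1)
T(b) = 2*(-1 + b)*(5 + b) (T(b) = 2*((b - 1)*(b + 5)) = 2*((-1 + b)*(5 + b)) = 2*(-1 + b)*(5 + b))
S(d, O) = O² + d*(4 + O) (S(d, O) = (4 + O)*d + O² = d*(4 + O) + O² = O² + d*(4 + O))
S(T(-4), -1) + C(8, 6)*(-21) = ((-1)² + (-10 + 2*(-4)² + 8*(-4))*(4 - 1)) + 1*(-21) = (1 + (-10 + 2*16 - 32)*3) - 21 = (1 + (-10 + 32 - 32)*3) - 21 = (1 - 10*3) - 21 = (1 - 30) - 21 = -29 - 21 = -50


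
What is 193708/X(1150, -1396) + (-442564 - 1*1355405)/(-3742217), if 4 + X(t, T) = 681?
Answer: 726114595649/2533480909 ≈ 286.61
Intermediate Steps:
X(t, T) = 677 (X(t, T) = -4 + 681 = 677)
193708/X(1150, -1396) + (-442564 - 1*1355405)/(-3742217) = 193708/677 + (-442564 - 1*1355405)/(-3742217) = 193708*(1/677) + (-442564 - 1355405)*(-1/3742217) = 193708/677 - 1797969*(-1/3742217) = 193708/677 + 1797969/3742217 = 726114595649/2533480909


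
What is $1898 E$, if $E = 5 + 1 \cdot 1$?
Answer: $11388$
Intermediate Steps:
$E = 6$ ($E = 5 + 1 = 6$)
$1898 E = 1898 \cdot 6 = 11388$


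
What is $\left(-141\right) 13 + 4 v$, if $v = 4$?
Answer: $-1817$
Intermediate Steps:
$\left(-141\right) 13 + 4 v = \left(-141\right) 13 + 4 \cdot 4 = -1833 + 16 = -1817$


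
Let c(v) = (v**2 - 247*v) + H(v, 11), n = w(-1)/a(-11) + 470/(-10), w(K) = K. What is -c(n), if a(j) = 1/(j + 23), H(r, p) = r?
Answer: -17995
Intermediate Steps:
a(j) = 1/(23 + j)
n = -59 (n = -1/(1/(23 - 11)) + 470/(-10) = -1/(1/12) + 470*(-1/10) = -1/1/12 - 47 = -1*12 - 47 = -12 - 47 = -59)
c(v) = v**2 - 246*v (c(v) = (v**2 - 247*v) + v = v**2 - 246*v)
-c(n) = -(-59)*(-246 - 59) = -(-59)*(-305) = -1*17995 = -17995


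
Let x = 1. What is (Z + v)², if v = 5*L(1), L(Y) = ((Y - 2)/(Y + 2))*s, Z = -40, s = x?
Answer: 15625/9 ≈ 1736.1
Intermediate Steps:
s = 1
L(Y) = (-2 + Y)/(2 + Y) (L(Y) = ((Y - 2)/(Y + 2))*1 = ((-2 + Y)/(2 + Y))*1 = (-2 + Y)/(2 + Y))
v = -5/3 (v = 5*((-2 + 1)/(2 + 1)) = 5*(-1/3) = 5*((⅓)*(-1)) = 5*(-⅓) = -5/3 ≈ -1.6667)
(Z + v)² = (-40 - 5/3)² = (-125/3)² = 15625/9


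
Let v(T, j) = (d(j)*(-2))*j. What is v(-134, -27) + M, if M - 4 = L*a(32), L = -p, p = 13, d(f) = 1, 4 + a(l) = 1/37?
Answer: 4057/37 ≈ 109.65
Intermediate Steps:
a(l) = -147/37 (a(l) = -4 + 1/37 = -147/37)
L = -13 (L = -1*13 = -13)
v(T, j) = -2*j (v(T, j) = (1*(-2))*j = -2*j)
M = 2059/37 (M = 4 - 13*(-147/37) = 4 + 1911/37 = 2059/37 ≈ 55.649)
v(-134, -27) + M = -2*(-27) + 2059/37 = 54 + 2059/37 = 4057/37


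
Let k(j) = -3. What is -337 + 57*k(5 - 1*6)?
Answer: -508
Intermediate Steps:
-337 + 57*k(5 - 1*6) = -337 + 57*(-3) = -337 - 171 = -508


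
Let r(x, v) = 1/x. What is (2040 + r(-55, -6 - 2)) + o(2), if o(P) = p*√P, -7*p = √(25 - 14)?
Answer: 112199/55 - √22/7 ≈ 2039.3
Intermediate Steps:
p = -√11/7 (p = -√(25 - 14)/7 = -√11/7 ≈ -0.47380)
o(P) = -√11*√P/7 (o(P) = (-√11/7)*√P = -√11*√P/7)
(2040 + r(-55, -6 - 2)) + o(2) = (2040 + 1/(-55)) - √11*√2/7 = (2040 - 1/55) - √22/7 = 112199/55 - √22/7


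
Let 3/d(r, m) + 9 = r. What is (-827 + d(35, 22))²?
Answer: 462207001/676 ≈ 6.8374e+5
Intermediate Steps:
d(r, m) = 3/(-9 + r)
(-827 + d(35, 22))² = (-827 + 3/(-9 + 35))² = (-827 + 3/26)² = (-21499/26)² = 462207001/676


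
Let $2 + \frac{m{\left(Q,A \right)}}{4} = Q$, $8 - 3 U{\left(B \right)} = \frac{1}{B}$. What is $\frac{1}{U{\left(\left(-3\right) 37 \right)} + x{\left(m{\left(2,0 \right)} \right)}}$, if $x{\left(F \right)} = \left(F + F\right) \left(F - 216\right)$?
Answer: $\frac{333}{889} \approx 0.37458$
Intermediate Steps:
$U{\left(B \right)} = \frac{8}{3} - \frac{1}{3 B}$
$m{\left(Q,A \right)} = -8 + 4 Q$
$x{\left(F \right)} = 2 F \left(-216 + F\right)$
$\frac{1}{U{\left(\left(-3\right) 37 \right)} + x{\left(m{\left(2,0 \right)} \right)}} = \frac{1}{\frac{-1 + 8 \left(\left(-3\right) 37\right)}{3 \left(\left(-3\right) 37\right)} + 2 \left(-8 + 4 \cdot 2\right) \left(-216 + \left(-8 + 4 \cdot 2\right)\right)} = \frac{1}{\frac{-1 + 8 \left(-111\right)}{3 \left(-111\right)} + 2 \left(-8 + 8\right) \left(-216 + \left(-8 + 8\right)\right)} = \frac{1}{\frac{1}{3} \left(- \frac{1}{111}\right) \left(-1 - 888\right) + 2 \cdot 0 \left(-216 + 0\right)} = \frac{1}{\frac{1}{3} \left(- \frac{1}{111}\right) \left(-889\right) + 2 \cdot 0 \left(-216\right)} = \frac{1}{\frac{889}{333} + 0} = \frac{1}{\frac{889}{333}} = \frac{333}{889}$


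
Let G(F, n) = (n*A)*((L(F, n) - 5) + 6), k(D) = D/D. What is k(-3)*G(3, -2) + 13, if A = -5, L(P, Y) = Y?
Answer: 3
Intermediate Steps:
k(D) = 1
G(F, n) = -5*n*(1 + n) (G(F, n) = (n*(-5))*((n - 5) + 6) = (-5*n)*((-5 + n) + 6) = (-5*n)*(1 + n) = -5*n*(1 + n))
k(-3)*G(3, -2) + 13 = 1*(-5*(-2)*(1 - 2)) + 13 = 1*(-5*(-2)*(-1)) + 13 = 1*(-10) + 13 = -10 + 13 = 3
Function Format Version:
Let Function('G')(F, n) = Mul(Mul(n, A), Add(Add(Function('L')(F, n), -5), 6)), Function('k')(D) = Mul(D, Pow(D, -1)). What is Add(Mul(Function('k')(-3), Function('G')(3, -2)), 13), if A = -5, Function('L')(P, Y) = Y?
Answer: 3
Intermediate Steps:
Function('k')(D) = 1
Function('G')(F, n) = Mul(-5, n, Add(1, n)) (Function('G')(F, n) = Mul(Mul(n, -5), Add(Add(n, -5), 6)) = Mul(Mul(-5, n), Add(Add(-5, n), 6)) = Mul(Mul(-5, n), Add(1, n)) = Mul(-5, n, Add(1, n)))
Add(Mul(Function('k')(-3), Function('G')(3, -2)), 13) = Add(Mul(1, Mul(-5, -2, Add(1, -2))), 13) = Add(Mul(1, Mul(-5, -2, -1)), 13) = Add(Mul(1, -10), 13) = Add(-10, 13) = 3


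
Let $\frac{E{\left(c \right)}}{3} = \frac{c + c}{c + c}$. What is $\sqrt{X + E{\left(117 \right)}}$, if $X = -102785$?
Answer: $i \sqrt{102782} \approx 320.6 i$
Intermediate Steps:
$E{\left(c \right)} = 3$ ($E{\left(c \right)} = 3 \frac{c + c}{c + c} = 3 \frac{2 c}{2 c} = 3 \cdot 2 c \frac{1}{2 c} = 3 \cdot 1 = 3$)
$\sqrt{X + E{\left(117 \right)}} = \sqrt{-102785 + 3} = \sqrt{-102782} = i \sqrt{102782}$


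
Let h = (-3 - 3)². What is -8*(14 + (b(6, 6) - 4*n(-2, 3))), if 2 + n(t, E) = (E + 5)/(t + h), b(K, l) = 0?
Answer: -2864/17 ≈ -168.47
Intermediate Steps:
h = 36 (h = (-6)² = 36)
n(t, E) = -2 + (5 + E)/(36 + t) (n(t, E) = -2 + (E + 5)/(t + 36) = -2 + (5 + E)/(36 + t))
-8*(14 + (b(6, 6) - 4*n(-2, 3))) = -8*(14 + (0 - 4*(-67 + 3 - 2*(-2))/(36 - 2))) = -8*(14 + (0 - 4*(-67 + 3 + 4)/34)) = -8*(14 + (0 - 2*(-60)/17)) = -8*(14 + (0 - 4*(-30/17))) = -8*(14 + (0 + 120/17)) = -8*(14 + 120/17) = -8*358/17 = -2864/17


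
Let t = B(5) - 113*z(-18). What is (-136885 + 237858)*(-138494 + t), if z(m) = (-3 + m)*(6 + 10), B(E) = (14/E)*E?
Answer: -10148998176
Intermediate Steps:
B(E) = 14
z(m) = -48 + 16*m (z(m) = (-3 + m)*16 = -48 + 16*m)
t = 37982 (t = 14 - 113*(-48 + 16*(-18)) = 14 - 113*(-48 - 288) = 14 - 113*(-336) = 14 + 37968 = 37982)
(-136885 + 237858)*(-138494 + t) = (-136885 + 237858)*(-138494 + 37982) = 100973*(-100512) = -10148998176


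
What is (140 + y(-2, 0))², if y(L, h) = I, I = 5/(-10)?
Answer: 77841/4 ≈ 19460.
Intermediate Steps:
I = -½ (I = 5*(-⅒) = -½ ≈ -0.50000)
y(L, h) = -½
(140 + y(-2, 0))² = (140 - ½)² = (279/2)² = 77841/4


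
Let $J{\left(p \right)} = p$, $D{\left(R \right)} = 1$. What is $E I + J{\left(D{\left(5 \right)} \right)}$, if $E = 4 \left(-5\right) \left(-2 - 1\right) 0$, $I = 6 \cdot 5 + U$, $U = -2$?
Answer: $1$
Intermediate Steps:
$I = 28$ ($I = 6 \cdot 5 - 2 = 30 - 2 = 28$)
$E = 0$ ($E = - 20 \left(-2 - 1\right) 0 = \left(-20\right) \left(-3\right) 0 = 60 \cdot 0 = 0$)
$E I + J{\left(D{\left(5 \right)} \right)} = 0 \cdot 28 + 1 = 0 + 1 = 1$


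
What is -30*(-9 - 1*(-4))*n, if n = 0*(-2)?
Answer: 0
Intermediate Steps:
n = 0
-30*(-9 - 1*(-4))*n = -30*(-9 - 1*(-4))*0 = -30*(-9 + 4)*0 = -30*(-5)*0 = -(-150)*0 = -1*0 = 0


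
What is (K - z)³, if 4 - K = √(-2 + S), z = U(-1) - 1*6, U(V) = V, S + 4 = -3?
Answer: 1034 - 1062*I ≈ 1034.0 - 1062.0*I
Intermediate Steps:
S = -7 (S = -4 - 3 = -7)
z = -7 (z = -1 - 1*6 = -1 - 6 = -7)
K = 4 - 3*I (K = 4 - √(-2 - 7) = 4 - √(-9) = 4 - 3*I ≈ 4.0 - 3.0*I)
(K - z)³ = ((4 - 3*I) - 1*(-7))³ = ((4 - 3*I) + 7)³ = (11 - 3*I)³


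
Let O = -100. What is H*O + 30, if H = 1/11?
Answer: 230/11 ≈ 20.909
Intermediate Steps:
H = 1/11 ≈ 0.090909
H*O + 30 = (1/11)*(-100) + 30 = -100/11 + 30 = 230/11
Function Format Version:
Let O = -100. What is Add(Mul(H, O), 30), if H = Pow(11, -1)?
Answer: Rational(230, 11) ≈ 20.909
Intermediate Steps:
H = Rational(1, 11) ≈ 0.090909
Add(Mul(H, O), 30) = Add(Mul(Rational(1, 11), -100), 30) = Add(Rational(-100, 11), 30) = Rational(230, 11)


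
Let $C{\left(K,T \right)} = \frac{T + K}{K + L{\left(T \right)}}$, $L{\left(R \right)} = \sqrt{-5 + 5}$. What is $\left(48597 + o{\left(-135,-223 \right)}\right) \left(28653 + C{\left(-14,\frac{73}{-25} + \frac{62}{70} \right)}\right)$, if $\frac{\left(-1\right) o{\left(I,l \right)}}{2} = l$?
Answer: $\frac{1721474429104}{1225} \approx 1.4053 \cdot 10^{9}$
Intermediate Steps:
$o{\left(I,l \right)} = - 2 l$
$L{\left(R \right)} = 0$ ($L{\left(R \right)} = \sqrt{0} = 0$)
$C{\left(K,T \right)} = \frac{K + T}{K}$ ($C{\left(K,T \right)} = \frac{T + K}{K + 0} = \frac{K + T}{K}$)
$\left(48597 + o{\left(-135,-223 \right)}\right) \left(28653 + C{\left(-14,\frac{73}{-25} + \frac{62}{70} \right)}\right) = \left(48597 - -446\right) \left(28653 + \frac{-14 + \left(\frac{73}{-25} + \frac{62}{70}\right)}{-14}\right) = \left(48597 + 446\right) \left(28653 - \frac{-14 + \left(73 \left(- \frac{1}{25}\right) + 62 \cdot \frac{1}{70}\right)}{14}\right) = 49043 \left(28653 - \frac{-14 + \left(- \frac{73}{25} + \frac{31}{35}\right)}{14}\right) = 49043 \left(28653 - \frac{-14 - \frac{356}{175}}{14}\right) = 49043 \left(28653 - - \frac{1403}{1225}\right) = 49043 \left(28653 + \frac{1403}{1225}\right) = 49043 \cdot \frac{35101328}{1225} = \frac{1721474429104}{1225}$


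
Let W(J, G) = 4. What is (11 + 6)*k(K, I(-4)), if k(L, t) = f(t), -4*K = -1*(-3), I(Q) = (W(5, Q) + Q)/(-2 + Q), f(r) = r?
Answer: 0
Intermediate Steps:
I(Q) = (4 + Q)/(-2 + Q)
K = -3/4 (K = -(-1)*(-3)/4 = -1/4*3 = -3/4 ≈ -0.75000)
k(L, t) = t
(11 + 6)*k(K, I(-4)) = (11 + 6)*((4 - 4)/(-2 - 4)) = 17*(0/(-6)) = 17*(-1/6*0) = 17*0 = 0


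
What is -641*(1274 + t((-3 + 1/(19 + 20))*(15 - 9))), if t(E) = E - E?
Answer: -816634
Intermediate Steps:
t(E) = 0
-641*(1274 + t((-3 + 1/(19 + 20))*(15 - 9))) = -641*(1274 + 0) = -641*1274 = -816634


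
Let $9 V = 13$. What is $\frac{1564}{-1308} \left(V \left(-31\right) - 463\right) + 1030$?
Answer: $\frac{4818160}{2943} \approx 1637.2$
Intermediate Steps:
$V = \frac{13}{9}$ ($V = \frac{1}{9} \cdot 13 = \frac{13}{9} \approx 1.4444$)
$\frac{1564}{-1308} \left(V \left(-31\right) - 463\right) + 1030 = \frac{1564}{-1308} \left(\frac{13}{9} \left(-31\right) - 463\right) + 1030 = 1564 \left(- \frac{1}{1308}\right) \left(- \frac{403}{9} - 463\right) + 1030 = \left(- \frac{391}{327}\right) \left(- \frac{4570}{9}\right) + 1030 = \frac{1786870}{2943} + 1030 = \frac{4818160}{2943}$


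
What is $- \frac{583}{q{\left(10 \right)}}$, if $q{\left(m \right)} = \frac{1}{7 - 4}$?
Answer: $-1749$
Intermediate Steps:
$q{\left(m \right)} = \frac{1}{3}$
$- \frac{583}{q{\left(10 \right)}} = - 583 \frac{1}{\frac{1}{3}} = \left(-583\right) 3 = -1749$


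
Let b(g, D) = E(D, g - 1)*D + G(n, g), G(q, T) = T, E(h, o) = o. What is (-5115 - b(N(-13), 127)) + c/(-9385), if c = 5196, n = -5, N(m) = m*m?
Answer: -249833896/9385 ≈ -26621.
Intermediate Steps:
N(m) = m²
b(g, D) = g + D*(-1 + g) (b(g, D) = (g - 1)*D + g = (-1 + g)*D + g = D*(-1 + g) + g = g + D*(-1 + g))
(-5115 - b(N(-13), 127)) + c/(-9385) = (-5115 - ((-13)² + 127*(-1 + (-13)²))) + 5196/(-9385) = (-5115 - (169 + 127*(-1 + 169))) + 5196*(-1/9385) = (-5115 - (169 + 127*168)) - 5196/9385 = (-5115 - (169 + 21336)) - 5196/9385 = (-5115 - 1*21505) - 5196/9385 = (-5115 - 21505) - 5196/9385 = -26620 - 5196/9385 = -249833896/9385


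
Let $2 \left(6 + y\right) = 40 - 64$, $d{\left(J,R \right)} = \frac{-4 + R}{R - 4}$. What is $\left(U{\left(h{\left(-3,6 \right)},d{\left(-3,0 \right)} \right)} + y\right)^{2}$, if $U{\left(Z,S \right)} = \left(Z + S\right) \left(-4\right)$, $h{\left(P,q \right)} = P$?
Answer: $100$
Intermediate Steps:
$d{\left(J,R \right)} = 1$ ($d{\left(J,R \right)} = \frac{-4 + R}{-4 + R} = 1$)
$U{\left(Z,S \right)} = - 4 S - 4 Z$ ($U{\left(Z,S \right)} = \left(S + Z\right) \left(-4\right) = - 4 S - 4 Z$)
$y = -18$ ($y = -6 + \frac{40 - 64}{2} = -6 + \frac{1}{2} \left(-24\right) = -6 - 12 = -18$)
$\left(U{\left(h{\left(-3,6 \right)},d{\left(-3,0 \right)} \right)} + y\right)^{2} = \left(\left(\left(-4\right) 1 - -12\right) - 18\right)^{2} = \left(\left(-4 + 12\right) - 18\right)^{2} = \left(8 - 18\right)^{2} = \left(-10\right)^{2} = 100$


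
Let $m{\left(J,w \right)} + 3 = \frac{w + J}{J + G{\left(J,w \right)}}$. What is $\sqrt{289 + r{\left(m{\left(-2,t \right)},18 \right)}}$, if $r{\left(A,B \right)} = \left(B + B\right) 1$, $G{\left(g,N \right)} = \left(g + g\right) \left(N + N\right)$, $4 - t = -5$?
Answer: $5 \sqrt{13} \approx 18.028$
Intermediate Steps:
$t = 9$ ($t = 4 - -5 = 4 + 5 = 9$)
$G{\left(g,N \right)} = 4 N g$ ($G{\left(g,N \right)} = 2 g 2 N = 4 N g$)
$m{\left(J,w \right)} = -3 + \frac{J + w}{J + 4 J w}$ ($m{\left(J,w \right)} = -3 + \frac{w + J}{J + 4 w J} = -3 + \frac{J + w}{J + 4 J w}$)
$r{\left(A,B \right)} = 2 B$ ($r{\left(A,B \right)} = 2 B 1 = 2 B$)
$\sqrt{289 + r{\left(m{\left(-2,t \right)},18 \right)}} = \sqrt{289 + 2 \cdot 18} = \sqrt{289 + 36} = \sqrt{325} = 5 \sqrt{13}$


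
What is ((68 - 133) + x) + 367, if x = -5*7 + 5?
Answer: 272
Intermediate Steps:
x = -30 (x = -35 + 5 = -30)
((68 - 133) + x) + 367 = ((68 - 133) - 30) + 367 = (-65 - 30) + 367 = -95 + 367 = 272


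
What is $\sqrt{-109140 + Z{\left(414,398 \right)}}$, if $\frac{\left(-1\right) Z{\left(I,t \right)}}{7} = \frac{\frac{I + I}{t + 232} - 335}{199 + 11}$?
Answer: $\frac{17 i \sqrt{1850282}}{70} \approx 330.35 i$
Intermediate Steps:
$Z{\left(I,t \right)} = \frac{67}{6} - \frac{I}{15 \left(232 + t\right)}$ ($Z{\left(I,t \right)} = - 7 \frac{\frac{I + I}{t + 232} - 335}{199 + 11} = - 7 \frac{\frac{2 I}{232 + t} - 335}{210} = - 7 \left(\frac{2 I}{232 + t} - 335\right) \frac{1}{210} = - 7 \left(-335 + \frac{2 I}{232 + t}\right) \frac{1}{210} = - 7 \left(- \frac{67}{42} + \frac{I}{105 \left(232 + t\right)}\right) = \frac{67}{6} - \frac{I}{15 \left(232 + t\right)}$)
$\sqrt{-109140 + Z{\left(414,398 \right)}} = \sqrt{-109140 + \frac{77720 - 828 + 335 \cdot 398}{30 \left(232 + 398\right)}} = \sqrt{-109140 + \frac{77720 - 828 + 133330}{30 \cdot 630}} = \sqrt{-109140 + \frac{1}{30} \cdot \frac{1}{630} \cdot 210222} = \sqrt{-109140 + \frac{3893}{350}} = \sqrt{- \frac{38195107}{350}} = \frac{17 i \sqrt{1850282}}{70}$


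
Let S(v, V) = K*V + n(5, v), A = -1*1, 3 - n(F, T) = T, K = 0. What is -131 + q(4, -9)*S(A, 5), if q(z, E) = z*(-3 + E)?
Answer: -323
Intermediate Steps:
n(F, T) = 3 - T
A = -1
S(v, V) = 3 - v (S(v, V) = 0*V + (3 - v) = 0 + (3 - v) = 3 - v)
-131 + q(4, -9)*S(A, 5) = -131 + (4*(-3 - 9))*(3 - 1*(-1)) = -131 + (4*(-12))*(3 + 1) = -131 - 48*4 = -131 - 192 = -323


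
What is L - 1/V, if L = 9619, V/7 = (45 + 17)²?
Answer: 258828051/26908 ≈ 9619.0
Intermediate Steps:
V = 26908 (V = 7*(45 + 17)² = 7*62² = 7*3844 = 26908)
L - 1/V = 9619 - 1/26908 = 258828051/26908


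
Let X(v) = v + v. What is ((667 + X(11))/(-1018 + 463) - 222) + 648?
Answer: 235741/555 ≈ 424.76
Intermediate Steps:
X(v) = 2*v
((667 + X(11))/(-1018 + 463) - 222) + 648 = ((667 + 2*11)/(-1018 + 463) - 222) + 648 = ((667 + 22)/(-555) - 222) + 648 = (689*(-1/555) - 222) + 648 = (-689/555 - 222) + 648 = -123899/555 + 648 = 235741/555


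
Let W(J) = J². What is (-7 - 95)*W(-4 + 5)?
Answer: -102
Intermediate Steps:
(-7 - 95)*W(-4 + 5) = (-7 - 95)*(-4 + 5)² = -102*1² = -102*1 = -102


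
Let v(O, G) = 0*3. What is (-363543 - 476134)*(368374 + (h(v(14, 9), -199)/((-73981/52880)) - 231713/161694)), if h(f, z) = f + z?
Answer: -3701530251364793443051/11962283814 ≈ -3.0943e+11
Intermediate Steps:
v(O, G) = 0
(-363543 - 476134)*(368374 + (h(v(14, 9), -199)/((-73981/52880)) - 231713/161694)) = (-363543 - 476134)*(368374 + ((0 - 199)/((-73981/52880)) - 231713/161694)) = -839677*(368374 + (-199/((-73981*1/52880)) - 231713*1/161694)) = -839677*(368374 + (-199/(-73981/52880) - 231713/161694)) = -839677*(368374 + (-199*(-52880/73981) - 231713/161694)) = -839677*(368374 + (10523120/73981 - 231713/161694)) = -839677*(368374 + 1684383005827/11962283814) = -839677*4408278720704263/11962283814 = -3701530251364793443051/11962283814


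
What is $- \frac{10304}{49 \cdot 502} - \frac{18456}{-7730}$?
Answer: $\frac{13368956}{6790805} \approx 1.9687$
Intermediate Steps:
$- \frac{10304}{49 \cdot 502} - \frac{18456}{-7730} = - \frac{10304}{24598} - - \frac{9228}{3865} = \left(-10304\right) \frac{1}{24598} + \frac{9228}{3865} = - \frac{736}{1757} + \frac{9228}{3865} = \frac{13368956}{6790805}$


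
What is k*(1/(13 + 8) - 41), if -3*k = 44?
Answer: 37840/63 ≈ 600.63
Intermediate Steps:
k = -44/3 (k = -⅓*44 = -44/3 ≈ -14.667)
k*(1/(13 + 8) - 41) = -44*(1/(13 + 8) - 41)/3 = -44*(1/21 - 41)/3 = -44/3*(-860/21) = 37840/63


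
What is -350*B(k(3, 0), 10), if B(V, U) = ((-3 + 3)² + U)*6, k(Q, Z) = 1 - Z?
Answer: -21000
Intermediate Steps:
B(V, U) = 6*U (B(V, U) = (0² + U)*6 = (0 + U)*6 = U*6 = 6*U)
-350*B(k(3, 0), 10) = -2100*10 = -350*60 = -21000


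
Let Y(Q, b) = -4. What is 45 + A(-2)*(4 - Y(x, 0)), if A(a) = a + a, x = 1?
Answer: 13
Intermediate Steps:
A(a) = 2*a
45 + A(-2)*(4 - Y(x, 0)) = 45 + (2*(-2))*(4 - 1*(-4)) = 45 - 4*(4 + 4) = 45 - 4*8 = 45 - 32 = 13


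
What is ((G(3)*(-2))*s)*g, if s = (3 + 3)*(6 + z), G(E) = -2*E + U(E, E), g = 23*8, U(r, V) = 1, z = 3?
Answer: 99360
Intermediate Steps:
g = 184
G(E) = 1 - 2*E (G(E) = -2*E + 1 = 1 - 2*E)
s = 54 (s = (3 + 3)*(6 + 3) = 6*9 = 54)
((G(3)*(-2))*s)*g = (((1 - 2*3)*(-2))*54)*184 = (((1 - 6)*(-2))*54)*184 = (-5*(-2)*54)*184 = (10*54)*184 = 540*184 = 99360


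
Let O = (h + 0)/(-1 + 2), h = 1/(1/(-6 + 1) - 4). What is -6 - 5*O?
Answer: -101/21 ≈ -4.8095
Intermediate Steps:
h = -5/21 (h = 1/(1/(-5) - 4) = 1/(-⅕ - 4) = 1/(-21/5) = -5/21 ≈ -0.23810)
O = -5/21 (O = (-5/21 + 0)/(-1 + 2) = -5/21/1 = -5/21*1 = -5/21 ≈ -0.23810)
-6 - 5*O = -6 - 5*(-5/21) = -6 + 25/21 = -101/21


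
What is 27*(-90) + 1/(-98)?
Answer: -238141/98 ≈ -2430.0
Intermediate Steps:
27*(-90) + 1/(-98) = -2430 - 1/98 = -238141/98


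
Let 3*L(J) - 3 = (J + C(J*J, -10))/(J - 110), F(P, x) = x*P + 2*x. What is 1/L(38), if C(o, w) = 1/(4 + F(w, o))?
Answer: 2494368/2055545 ≈ 1.2135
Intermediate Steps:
F(P, x) = 2*x + P*x (F(P, x) = P*x + 2*x = 2*x + P*x)
C(o, w) = 1/(4 + o*(2 + w))
L(J) = 1 + (J + 1/(4 - 8*J²))/(3*(-110 + J)) (L(J) = 1 + ((J + 1/(4 + (J*J)*(2 - 10)))/(J - 110))/3 = 1 + ((J + 1/(4 + J²*(-8)))/(-110 + J))/3 = 1 + ((J + 1/(4 - 8*J²))/(-110 + J))/3 = 1 + (J + 1/(4 - 8*J²))/(3*(-110 + J)))
1/L(38) = 1/((1 + 8*(1 - 2*38²)*(-165 + 2*38))/(12*(1 - 2*38²)*(-110 + 38))) = 1/((1/12)*(1 + 8*(1 - 2*1444)*(-165 + 76))/((1 - 2*1444)*(-72))) = 1/((1/12)*(-1/72)*(1 + 8*(1 - 2888)*(-89))/(1 - 2888)) = 1/((1/12)*(-1/72)*(1 + 8*(-2887)*(-89))/(-2887)) = 1/((1/12)*(-1/2887)*(-1/72)*(1 + 2055544)) = 1/((1/12)*(-1/2887)*(-1/72)*2055545) = 1/(2055545/2494368) = 2494368/2055545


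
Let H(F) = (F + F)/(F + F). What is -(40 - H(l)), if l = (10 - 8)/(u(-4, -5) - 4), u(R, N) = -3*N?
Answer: -39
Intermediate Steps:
l = 2/11 (l = (10 - 8)/(-3*(-5) - 4) = 2/(15 - 4) = 2/11 ≈ 0.18182)
H(F) = 1 (H(F) = (2*F)/((2*F)) = (2*F)*(1/(2*F)) = 1)
-(40 - H(l)) = -(40 - 1*1) = -(40 - 1) = -1*39 = -39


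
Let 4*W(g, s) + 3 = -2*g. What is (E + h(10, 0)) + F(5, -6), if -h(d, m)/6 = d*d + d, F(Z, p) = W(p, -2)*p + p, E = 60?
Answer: -1239/2 ≈ -619.50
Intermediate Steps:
W(g, s) = -¾ - g/2 (W(g, s) = -¾ + (-2*g)/4 = -¾ - g/2)
F(Z, p) = p + p*(-¾ - p/2) (F(Z, p) = (-¾ - p/2)*p + p = p*(-¾ - p/2) + p = p + p*(-¾ - p/2))
h(d, m) = -6*d - 6*d² (h(d, m) = -6*(d*d + d) = -6*(d² + d) = -6*(d + d²) = -6*d - 6*d²)
(E + h(10, 0)) + F(5, -6) = (60 - 6*10*(1 + 10)) + (¼)*(-6)*(1 - 2*(-6)) = (60 - 6*10*11) + (¼)*(-6)*(1 + 12) = (60 - 660) + (¼)*(-6)*13 = -600 - 39/2 = -1239/2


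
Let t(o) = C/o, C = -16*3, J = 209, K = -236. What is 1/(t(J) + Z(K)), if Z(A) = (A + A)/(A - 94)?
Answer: 3135/3764 ≈ 0.83289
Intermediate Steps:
C = -48
t(o) = -48/o
Z(A) = 2*A/(-94 + A) (Z(A) = (2*A)/(-94 + A) = 2*A/(-94 + A))
1/(t(J) + Z(K)) = 1/(-48/209 + 2*(-236)/(-94 - 236)) = 1/(-48*1/209 + 2*(-236)/(-330)) = 1/(-48/209 + 2*(-236)*(-1/330)) = 1/(-48/209 + 236/165) = 1/(3764/3135) = 3135/3764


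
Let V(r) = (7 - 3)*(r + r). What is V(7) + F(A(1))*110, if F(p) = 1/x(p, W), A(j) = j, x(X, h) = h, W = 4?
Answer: 167/2 ≈ 83.500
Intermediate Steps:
F(p) = ¼ (F(p) = 1/4 = ¼)
V(r) = 8*r (V(r) = 4*(2*r) = 8*r)
V(7) + F(A(1))*110 = 8*7 + (¼)*110 = 56 + 55/2 = 167/2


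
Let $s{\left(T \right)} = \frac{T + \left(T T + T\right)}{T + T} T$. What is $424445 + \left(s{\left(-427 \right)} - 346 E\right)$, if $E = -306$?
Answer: $\frac{1242117}{2} \approx 6.2106 \cdot 10^{5}$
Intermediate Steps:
$s{\left(T \right)} = T + \frac{T^{2}}{2}$ ($s{\left(T \right)} = \frac{T + \left(T^{2} + T\right)}{2 T} T = \left(T + \left(T + T^{2}\right)\right) \frac{1}{2 T} T = \left(T^{2} + 2 T\right) \frac{1}{2 T} T = \frac{T^{2} + 2 T}{2 T} T = T + \frac{T^{2}}{2}$)
$424445 + \left(s{\left(-427 \right)} - 346 E\right) = 424445 + \left(\frac{1}{2} \left(-427\right) \left(2 - 427\right) - 346 \left(-306\right)\right) = 424445 + \left(\frac{1}{2} \left(-427\right) \left(-425\right) - -105876\right) = 424445 + \left(\frac{181475}{2} + 105876\right) = 424445 + \frac{393227}{2} = \frac{1242117}{2}$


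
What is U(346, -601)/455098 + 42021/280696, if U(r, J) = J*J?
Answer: 60255674477/63872094104 ≈ 0.94338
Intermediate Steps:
U(r, J) = J²
U(346, -601)/455098 + 42021/280696 = (-601)²/455098 + 42021/280696 = 361201*(1/455098) + 42021*(1/280696) = 361201/455098 + 42021/280696 = 60255674477/63872094104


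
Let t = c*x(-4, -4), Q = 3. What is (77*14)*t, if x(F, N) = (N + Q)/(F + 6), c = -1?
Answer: 539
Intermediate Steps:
x(F, N) = (3 + N)/(6 + F) (x(F, N) = (N + 3)/(F + 6) = (3 + N)/(6 + F))
t = ½ (t = -(3 - 4)/(6 - 4) = -(-1)/2 = -1*(-½) = ½ ≈ 0.50000)
(77*14)*t = (77*14)*(½) = 1078*(½) = 539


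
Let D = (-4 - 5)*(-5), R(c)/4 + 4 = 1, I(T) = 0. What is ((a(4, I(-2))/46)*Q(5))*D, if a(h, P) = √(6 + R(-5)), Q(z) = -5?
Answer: -225*I*√6/46 ≈ -11.981*I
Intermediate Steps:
R(c) = -12 (R(c) = -16 + 4*1 = -16 + 4 = -12)
D = 45 (D = -9*(-5) = 45)
a(h, P) = I*√6 (a(h, P) = √(6 - 12) = √(-6) = I*√6)
((a(4, I(-2))/46)*Q(5))*D = (((I*√6)/46)*(-5))*45 = (((I*√6)*(1/46))*(-5))*45 = ((I*√6/46)*(-5))*45 = -5*I*√6/46*45 = -225*I*√6/46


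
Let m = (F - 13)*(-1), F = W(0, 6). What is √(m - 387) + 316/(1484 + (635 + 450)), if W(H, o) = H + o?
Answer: 316/2569 + 2*I*√95 ≈ 0.12301 + 19.494*I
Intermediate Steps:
F = 6 (F = 0 + 6 = 6)
m = 7 (m = (6 - 13)*(-1) = -7*(-1) = 7)
√(m - 387) + 316/(1484 + (635 + 450)) = √(7 - 387) + 316/(1484 + (635 + 450)) = √(-380) + 316/(1484 + 1085) = 2*I*√95 + 316/2569 = 316/2569 + 2*I*√95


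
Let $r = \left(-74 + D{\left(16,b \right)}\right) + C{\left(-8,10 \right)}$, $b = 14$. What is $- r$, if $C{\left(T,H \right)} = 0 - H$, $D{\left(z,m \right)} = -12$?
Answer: $96$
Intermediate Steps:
$C{\left(T,H \right)} = - H$
$r = -96$ ($r = \left(-74 - 12\right) - 10 = -86 - 10 = -96$)
$- r = \left(-1\right) \left(-96\right) = 96$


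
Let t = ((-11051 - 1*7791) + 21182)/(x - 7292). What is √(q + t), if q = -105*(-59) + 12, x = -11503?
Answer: 9*√120306795/1253 ≈ 78.784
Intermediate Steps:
q = 6207 (q = 6195 + 12 = 6207)
t = -156/1253 (t = ((-11051 - 1*7791) + 21182)/(-11503 - 7292) = ((-11051 - 7791) + 21182)/(-18795) = (-18842 + 21182)*(-1/18795) = 2340*(-1/18795) = -156/1253 ≈ -0.12450)
√(q + t) = √(6207 - 156/1253) = √(7777215/1253) = 9*√120306795/1253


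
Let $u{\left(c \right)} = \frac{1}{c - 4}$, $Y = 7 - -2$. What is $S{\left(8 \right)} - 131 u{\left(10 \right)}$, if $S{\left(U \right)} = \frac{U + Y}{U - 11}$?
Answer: $- \frac{55}{2} \approx -27.5$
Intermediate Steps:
$Y = 9$ ($Y = 7 + 2 = 9$)
$u{\left(c \right)} = \frac{1}{-4 + c}$
$S{\left(U \right)} = \frac{9 + U}{-11 + U}$ ($S{\left(U \right)} = \frac{U + 9}{U - 11} = \frac{9 + U}{-11 + U}$)
$S{\left(8 \right)} - 131 u{\left(10 \right)} = \frac{9 + 8}{-11 + 8} - \frac{131}{-4 + 10} = \frac{1}{-3} \cdot 17 - \frac{131}{6} = \left(- \frac{1}{3}\right) 17 - \frac{131}{6} = - \frac{17}{3} - \frac{131}{6} = - \frac{55}{2}$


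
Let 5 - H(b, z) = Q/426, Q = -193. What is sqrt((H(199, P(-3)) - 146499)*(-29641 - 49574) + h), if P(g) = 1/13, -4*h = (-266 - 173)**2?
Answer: sqrt(233991890680449)/142 ≈ 1.0772e+5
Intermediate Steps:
h = -192721/4 (h = -(-266 - 173)**2/4 = -1/4*(-439)**2 = -1/4*192721 = -192721/4 ≈ -48180.)
P(g) = 1/13
H(b, z) = 2323/426 (H(b, z) = 5 - (-193)/426 = 5 - 1*(-193/426) = 5 + 193/426 = 2323/426)
sqrt((H(199, P(-3)) - 146499)*(-29641 - 49574) + h) = sqrt((2323/426 - 146499)*(-29641 - 49574) - 192721/4) = sqrt(-62406251/426*(-79215) - 192721/4) = sqrt(1647837057655/142 - 192721/4) = sqrt(3295660432119/284) = sqrt(233991890680449)/142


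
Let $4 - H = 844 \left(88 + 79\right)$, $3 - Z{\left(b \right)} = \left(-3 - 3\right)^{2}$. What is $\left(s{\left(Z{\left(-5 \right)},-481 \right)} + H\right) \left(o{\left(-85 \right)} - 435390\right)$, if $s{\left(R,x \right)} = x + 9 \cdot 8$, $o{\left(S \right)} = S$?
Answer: $61555697675$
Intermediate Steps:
$Z{\left(b \right)} = -33$ ($Z{\left(b \right)} = 3 - \left(-3 - 3\right)^{2} = 3 - \left(-6\right)^{2} = 3 - 36 = -33$)
$s{\left(R,x \right)} = 72 + x$ ($s{\left(R,x \right)} = x + 72 = 72 + x$)
$H = -140944$ ($H = 4 - 844 \left(88 + 79\right) = 4 - 844 \cdot 167 = 4 - 140948 = -140944$)
$\left(s{\left(Z{\left(-5 \right)},-481 \right)} + H\right) \left(o{\left(-85 \right)} - 435390\right) = \left(\left(72 - 481\right) - 140944\right) \left(-85 - 435390\right) = \left(-409 - 140944\right) \left(-435475\right) = \left(-141353\right) \left(-435475\right) = 61555697675$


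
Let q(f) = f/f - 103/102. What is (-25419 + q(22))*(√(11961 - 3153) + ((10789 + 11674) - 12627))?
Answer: -12751090402/51 - 2592739*√2202/51 ≈ -2.5241e+8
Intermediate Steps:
q(f) = -1/102 (q(f) = 1 - 103*1/102 = 1 - 103/102 = -1/102)
(-25419 + q(22))*(√(11961 - 3153) + ((10789 + 11674) - 12627)) = (-25419 - 1/102)*(√(11961 - 3153) + ((10789 + 11674) - 12627)) = -2592739*(√8808 + (22463 - 12627))/102 = -2592739*(2*√2202 + 9836)/102 = -2592739*(9836 + 2*√2202)/102 = -12751090402/51 - 2592739*√2202/51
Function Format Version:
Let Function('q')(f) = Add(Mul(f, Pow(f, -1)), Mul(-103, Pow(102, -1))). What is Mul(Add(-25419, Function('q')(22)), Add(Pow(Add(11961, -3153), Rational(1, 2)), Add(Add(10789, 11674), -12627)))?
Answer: Add(Rational(-12751090402, 51), Mul(Rational(-2592739, 51), Pow(2202, Rational(1, 2)))) ≈ -2.5241e+8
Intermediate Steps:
Function('q')(f) = Rational(-1, 102) (Function('q')(f) = Add(1, Mul(-103, Rational(1, 102))) = Add(1, Rational(-103, 102)) = Rational(-1, 102))
Mul(Add(-25419, Function('q')(22)), Add(Pow(Add(11961, -3153), Rational(1, 2)), Add(Add(10789, 11674), -12627))) = Mul(Add(-25419, Rational(-1, 102)), Add(Pow(Add(11961, -3153), Rational(1, 2)), Add(Add(10789, 11674), -12627))) = Mul(Rational(-2592739, 102), Add(Pow(8808, Rational(1, 2)), Add(22463, -12627))) = Mul(Rational(-2592739, 102), Add(Mul(2, Pow(2202, Rational(1, 2))), 9836)) = Mul(Rational(-2592739, 102), Add(9836, Mul(2, Pow(2202, Rational(1, 2))))) = Add(Rational(-12751090402, 51), Mul(Rational(-2592739, 51), Pow(2202, Rational(1, 2))))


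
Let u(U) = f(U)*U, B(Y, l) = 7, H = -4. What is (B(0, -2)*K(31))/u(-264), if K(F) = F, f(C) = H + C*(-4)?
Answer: -217/277728 ≈ -0.00078134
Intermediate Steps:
f(C) = -4 - 4*C (f(C) = -4 + C*(-4) = -4 - 4*C)
u(U) = U*(-4 - 4*U) (u(U) = (-4 - 4*U)*U = U*(-4 - 4*U))
(B(0, -2)*K(31))/u(-264) = (7*31)/((-4*(-264)*(1 - 264))) = 217/((-4*(-264)*(-263))) = 217/(-277728) = 217*(-1/277728) = -217/277728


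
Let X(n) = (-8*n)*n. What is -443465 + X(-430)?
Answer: -1922665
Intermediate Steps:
X(n) = -8*n²
-443465 + X(-430) = -443465 - 8*(-430)² = -443465 - 8*184900 = -443465 - 1479200 = -1922665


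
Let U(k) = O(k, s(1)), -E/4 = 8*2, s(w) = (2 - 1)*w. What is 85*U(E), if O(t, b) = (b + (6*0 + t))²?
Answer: 337365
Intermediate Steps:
s(w) = w (s(w) = 1*w = w)
E = -64 (E = -32*2 = -4*16 = -64)
O(t, b) = (b + t)² (O(t, b) = (b + (0 + t))² = (b + t)²)
U(k) = (1 + k)²
85*U(E) = 85*(1 - 64)² = 85*(-63)² = 85*3969 = 337365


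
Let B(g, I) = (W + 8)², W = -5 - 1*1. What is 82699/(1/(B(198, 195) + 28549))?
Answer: 2361304547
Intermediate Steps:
W = -6 (W = -5 - 1 = -6)
B(g, I) = 4 (B(g, I) = (-6 + 8)² = 2² = 4)
82699/(1/(B(198, 195) + 28549)) = 82699/(1/(4 + 28549)) = 82699/(1/28553) = 82699*28553 = 2361304547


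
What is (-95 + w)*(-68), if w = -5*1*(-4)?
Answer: 5100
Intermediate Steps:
w = 20 (w = -5*(-4) = 20)
(-95 + w)*(-68) = (-95 + 20)*(-68) = -75*(-68) = 5100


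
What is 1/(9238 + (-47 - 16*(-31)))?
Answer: 1/9687 ≈ 0.00010323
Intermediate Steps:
1/(9238 + (-47 - 16*(-31))) = 1/(9238 + (-47 + 496)) = 1/(9238 + 449) = 1/9687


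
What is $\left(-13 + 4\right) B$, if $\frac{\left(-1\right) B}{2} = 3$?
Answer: $54$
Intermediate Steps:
$B = -6$ ($B = \left(-2\right) 3 = -6$)
$\left(-13 + 4\right) B = \left(-13 + 4\right) \left(-6\right) = \left(-9\right) \left(-6\right) = 54$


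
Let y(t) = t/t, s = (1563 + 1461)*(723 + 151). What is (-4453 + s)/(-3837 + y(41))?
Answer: -2638523/3836 ≈ -687.83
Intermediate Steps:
s = 2642976 (s = 3024*874 = 2642976)
y(t) = 1
(-4453 + s)/(-3837 + y(41)) = (-4453 + 2642976)/(-3837 + 1) = 2638523/(-3836) = 2638523*(-1/3836) = -2638523/3836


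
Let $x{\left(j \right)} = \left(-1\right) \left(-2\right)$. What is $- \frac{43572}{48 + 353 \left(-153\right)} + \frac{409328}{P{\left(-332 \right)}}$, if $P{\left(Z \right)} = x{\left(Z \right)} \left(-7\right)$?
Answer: $- \frac{3681189700}{125909} \approx -29237.0$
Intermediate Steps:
$x{\left(j \right)} = 2$
$P{\left(Z \right)} = -14$ ($P{\left(Z \right)} = 2 \left(-7\right) = -14$)
$- \frac{43572}{48 + 353 \left(-153\right)} + \frac{409328}{P{\left(-332 \right)}} = - \frac{43572}{48 + 353 \left(-153\right)} + \frac{409328}{-14} = - \frac{43572}{48 - 54009} + 409328 \left(- \frac{1}{14}\right) = - \frac{43572}{-53961} - \frac{204664}{7} = \left(-43572\right) \left(- \frac{1}{53961}\right) - \frac{204664}{7} = \frac{14524}{17987} - \frac{204664}{7} = - \frac{3681189700}{125909}$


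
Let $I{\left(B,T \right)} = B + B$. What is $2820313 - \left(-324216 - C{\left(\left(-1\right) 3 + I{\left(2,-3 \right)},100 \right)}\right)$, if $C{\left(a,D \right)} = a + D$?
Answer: $3144630$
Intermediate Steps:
$I{\left(B,T \right)} = 2 B$
$C{\left(a,D \right)} = D + a$
$2820313 - \left(-324216 - C{\left(\left(-1\right) 3 + I{\left(2,-3 \right)},100 \right)}\right) = 2820313 - \left(-324216 - \left(100 + \left(\left(-1\right) 3 + 2 \cdot 2\right)\right)\right) = 2820313 - \left(-324216 - \left(100 + \left(-3 + 4\right)\right)\right) = 2820313 - \left(-324216 - \left(100 + 1\right)\right) = 2820313 - \left(-324216 - 101\right) = 2820313 - -324317 = 2820313 + 324317 = 3144630$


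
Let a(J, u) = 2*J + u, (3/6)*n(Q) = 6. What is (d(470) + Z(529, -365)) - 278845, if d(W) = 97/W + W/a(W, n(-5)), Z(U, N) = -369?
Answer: -31232799729/111860 ≈ -2.7921e+5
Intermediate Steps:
n(Q) = 12 (n(Q) = 2*6 = 12)
a(J, u) = u + 2*J
d(W) = 97/W + W/(12 + 2*W)
(d(470) + Z(529, -365)) - 278845 = ((1/2)*(1164 + 470**2 + 194*470)/(470*(6 + 470)) - 369) - 278845 = ((1/2)*(1/470)*(1164 + 220900 + 91180)/476 - 369) - 278845 = ((1/2)*(1/470)*(1/476)*313244 - 369) - 278845 = (78311/111860 - 369) - 278845 = -41198029/111860 - 278845 = -31232799729/111860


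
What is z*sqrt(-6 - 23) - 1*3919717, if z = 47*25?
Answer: -3919717 + 1175*I*sqrt(29) ≈ -3.9197e+6 + 6327.6*I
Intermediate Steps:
z = 1175
z*sqrt(-6 - 23) - 1*3919717 = 1175*sqrt(-6 - 23) - 1*3919717 = 1175*sqrt(-29) - 3919717 = 1175*(I*sqrt(29)) - 3919717 = 1175*I*sqrt(29) - 3919717 = -3919717 + 1175*I*sqrt(29)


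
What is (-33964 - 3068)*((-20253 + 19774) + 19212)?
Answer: -693720456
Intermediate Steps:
(-33964 - 3068)*((-20253 + 19774) + 19212) = -37032*(-479 + 19212) = -37032*18733 = -693720456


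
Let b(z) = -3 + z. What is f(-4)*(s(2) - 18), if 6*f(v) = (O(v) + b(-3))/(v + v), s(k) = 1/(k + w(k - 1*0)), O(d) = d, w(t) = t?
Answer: -355/96 ≈ -3.6979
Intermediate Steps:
s(k) = 1/(2*k) (s(k) = 1/(k + (k - 1*0)) = 1/(k + (k + 0)) = 1/(k + k) = 1/(2*k))
f(v) = (-6 + v)/(12*v) (f(v) = ((v + (-3 - 3))/(v + v))/6 = ((v - 6)/((2*v)))/6 = ((-6 + v)*(1/(2*v)))/6 = ((-6 + v)/(2*v))/6 = (-6 + v)/(12*v))
f(-4)*(s(2) - 18) = ((1/12)*(-6 - 4)/(-4))*((½)/2 - 18) = ((1/12)*(-¼)*(-10))*((½)*(½) - 18) = 5*(¼ - 18)/24 = (5/24)*(-71/4) = -355/96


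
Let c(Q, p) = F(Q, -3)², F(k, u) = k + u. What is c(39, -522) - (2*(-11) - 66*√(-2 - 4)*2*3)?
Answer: 1318 + 396*I*√6 ≈ 1318.0 + 970.0*I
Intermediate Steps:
c(Q, p) = (-3 + Q)² (c(Q, p) = (Q - 3)² = (-3 + Q)²)
c(39, -522) - (2*(-11) - 66*√(-2 - 4)*2*3) = (-3 + 39)² - (2*(-11) - 66*√(-2 - 4)*2*3) = 36² - (-22 - 66*√(-6)*2*3) = 1296 - (-22 - 66*(I*√6)*2*3) = 1296 - (-22 - 66*2*I*√6*3) = 1296 - (-22 - 396*I*√6) = 1296 + (22 + 396*I*√6) = 1318 + 396*I*√6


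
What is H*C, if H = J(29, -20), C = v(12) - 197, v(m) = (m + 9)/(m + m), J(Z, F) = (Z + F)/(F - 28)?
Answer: 4707/128 ≈ 36.773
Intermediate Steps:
J(Z, F) = (F + Z)/(-28 + F)
v(m) = (9 + m)/(2*m) (v(m) = (9 + m)/((2*m)) = (9 + m)*(1/(2*m)) = (9 + m)/(2*m))
C = -1569/8 (C = (½)*(9 + 12)/12 - 197 = (½)*(1/12)*21 - 197 = 7/8 - 197 = -1569/8 ≈ -196.13)
H = -3/16 (H = (-20 + 29)/(-28 - 20) = 9/(-48) = -1/48*9 = -3/16 ≈ -0.18750)
H*C = -3/16*(-1569/8) = 4707/128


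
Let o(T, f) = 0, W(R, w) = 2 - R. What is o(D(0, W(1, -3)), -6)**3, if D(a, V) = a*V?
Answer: 0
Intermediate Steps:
D(a, V) = V*a
o(D(0, W(1, -3)), -6)**3 = 0**3 = 0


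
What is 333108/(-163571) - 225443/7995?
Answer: -2081007127/68828955 ≈ -30.234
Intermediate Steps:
333108/(-163571) - 225443/7995 = 333108*(-1/163571) - 225443*1/7995 = -17532/8609 - 225443/7995 = -2081007127/68828955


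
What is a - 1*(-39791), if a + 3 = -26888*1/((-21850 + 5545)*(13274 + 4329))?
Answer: 11419829040908/287016915 ≈ 39788.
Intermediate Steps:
a = -861023857/287016915 (a = -3 - 26888*1/((-21850 + 5545)*(13274 + 4329)) = -3 - 26888/((-16305*17603)) = -3 - 26888/(-287016915) = -3 - 26888*(-1/287016915) = -3 + 26888/287016915 = -861023857/287016915 ≈ -2.9999)
a - 1*(-39791) = -861023857/287016915 - 1*(-39791) = -861023857/287016915 + 39791 = 11419829040908/287016915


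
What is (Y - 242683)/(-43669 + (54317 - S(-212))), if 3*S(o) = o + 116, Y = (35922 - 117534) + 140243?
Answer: -517/30 ≈ -17.233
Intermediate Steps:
Y = 58631 (Y = -81612 + 140243 = 58631)
S(o) = 116/3 + o/3 (S(o) = (o + 116)/3 = (116 + o)/3 = 116/3 + o/3)
(Y - 242683)/(-43669 + (54317 - S(-212))) = (58631 - 242683)/(-43669 + (54317 - (116/3 + (⅓)*(-212)))) = -184052/(-43669 + (54317 - (116/3 - 212/3))) = -184052/(-43669 + (54317 - 1*(-32))) = -184052/(-43669 + (54317 + 32)) = -184052/(-43669 + 54349) = -184052/10680 = -184052*1/10680 = -517/30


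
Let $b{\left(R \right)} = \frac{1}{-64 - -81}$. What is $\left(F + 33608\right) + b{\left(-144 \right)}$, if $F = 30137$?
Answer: $\frac{1083666}{17} \approx 63745.0$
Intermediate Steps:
$b{\left(R \right)} = \frac{1}{17}$ ($b{\left(R \right)} = \frac{1}{-64 + 81} = \frac{1}{17}$)
$\left(F + 33608\right) + b{\left(-144 \right)} = \left(30137 + 33608\right) + \frac{1}{17} = 63745 + \frac{1}{17} = \frac{1083666}{17}$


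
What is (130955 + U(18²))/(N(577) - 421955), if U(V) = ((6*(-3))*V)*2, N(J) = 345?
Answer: -119291/421610 ≈ -0.28294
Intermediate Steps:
U(V) = -36*V (U(V) = -18*V*2 = -36*V)
(130955 + U(18²))/(N(577) - 421955) = (130955 - 36*18²)/(345 - 421955) = (130955 - 36*324)/(-421610) = (130955 - 11664)*(-1/421610) = 119291*(-1/421610) = -119291/421610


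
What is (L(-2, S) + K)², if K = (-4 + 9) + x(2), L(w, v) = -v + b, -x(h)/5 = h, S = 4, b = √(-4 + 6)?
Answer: (9 - √2)² ≈ 57.544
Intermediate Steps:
b = √2 ≈ 1.4142
x(h) = -5*h
L(w, v) = √2 - v (L(w, v) = -v + √2 = √2 - v)
K = -5 (K = (-4 + 9) - 5*2 = 5 - 10 = -5)
(L(-2, S) + K)² = ((√2 - 1*4) - 5)² = ((√2 - 4) - 5)² = ((-4 + √2) - 5)² = (-9 + √2)²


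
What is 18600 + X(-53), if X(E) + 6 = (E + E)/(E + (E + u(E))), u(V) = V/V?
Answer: 1952476/105 ≈ 18595.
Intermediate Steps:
u(V) = 1
X(E) = -6 + 2*E/(1 + 2*E) (X(E) = -6 + (E + E)/(E + (E + 1)) = -6 + (2*E)/(E + (1 + E)) = -6 + (2*E)/(1 + 2*E) = -6 + 2*E/(1 + 2*E))
18600 + X(-53) = 18600 + 2*(-3 - 5*(-53))/(1 + 2*(-53)) = 18600 + 2*(-3 + 265)/(1 - 106) = 18600 + 2*262/(-105) = 18600 + 2*(-1/105)*262 = 18600 - 524/105 = 1952476/105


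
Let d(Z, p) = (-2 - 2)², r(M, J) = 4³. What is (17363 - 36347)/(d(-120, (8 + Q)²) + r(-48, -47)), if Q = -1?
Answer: -2373/10 ≈ -237.30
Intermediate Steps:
r(M, J) = 64
d(Z, p) = 16 (d(Z, p) = (-4)² = 16)
(17363 - 36347)/(d(-120, (8 + Q)²) + r(-48, -47)) = (17363 - 36347)/(16 + 64) = -18984/80 = -18984*1/80 = -2373/10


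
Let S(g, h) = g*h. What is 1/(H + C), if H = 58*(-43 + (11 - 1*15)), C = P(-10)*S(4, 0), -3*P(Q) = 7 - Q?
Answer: -1/2726 ≈ -0.00036684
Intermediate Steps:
P(Q) = -7/3 + Q/3 (P(Q) = -(7 - Q)/3 = -7/3 + Q/3)
C = 0 (C = (-7/3 + (⅓)*(-10))*(4*0) = (-7/3 - 10/3)*0 = -17/3*0 = 0)
H = -2726 (H = 58*(-43 + (11 - 15)) = 58*(-43 - 4) = 58*(-47) = -2726)
1/(H + C) = 1/(-2726 + 0) = 1/(-2726) = -1/2726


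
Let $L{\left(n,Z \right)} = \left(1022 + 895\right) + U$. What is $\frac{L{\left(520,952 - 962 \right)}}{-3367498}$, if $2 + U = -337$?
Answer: $- \frac{789}{1683749} \approx -0.0004686$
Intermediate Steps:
$U = -339$ ($U = -2 - 337 = -339$)
$L{\left(n,Z \right)} = 1578$ ($L{\left(n,Z \right)} = \left(1022 + 895\right) - 339 = 1917 - 339 = 1578$)
$\frac{L{\left(520,952 - 962 \right)}}{-3367498} = \frac{1578}{-3367498} = 1578 \left(- \frac{1}{3367498}\right) = - \frac{789}{1683749}$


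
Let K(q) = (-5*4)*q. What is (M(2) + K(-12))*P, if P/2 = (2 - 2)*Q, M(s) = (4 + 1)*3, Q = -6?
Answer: 0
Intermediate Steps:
K(q) = -20*q
M(s) = 15 (M(s) = 5*3 = 15)
P = 0 (P = 2*((2 - 2)*(-6)) = 2*(0*(-6)) = 2*0 = 0)
(M(2) + K(-12))*P = (15 - 20*(-12))*0 = (15 + 240)*0 = 255*0 = 0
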